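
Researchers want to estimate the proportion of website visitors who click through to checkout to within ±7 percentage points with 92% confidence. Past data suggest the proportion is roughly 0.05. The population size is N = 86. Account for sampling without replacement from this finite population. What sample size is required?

For a proportion with margin E = 0.07 at 92% confidence, z = 1.751.
n = p̂(1−p̂)(z/E)² = 0.05 × 0.95 × (1.751/0.07)² = 29.72 — call this n₀.
Finite-population correction with N = 86: n = n₀ / (1 + (n₀−1)/N) = 29.72 / 1.334 = 22.28
Round up: n = 23.

23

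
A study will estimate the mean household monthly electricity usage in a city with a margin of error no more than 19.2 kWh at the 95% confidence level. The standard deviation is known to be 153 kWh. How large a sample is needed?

For a mean, the margin of error is E = z·σ/√n, so n = (zσ/E)².
At 95% confidence, z = 1.960.
n = (1.960 × 153 / 19.2)² = 243.95
Round up: n = 244.

n = 244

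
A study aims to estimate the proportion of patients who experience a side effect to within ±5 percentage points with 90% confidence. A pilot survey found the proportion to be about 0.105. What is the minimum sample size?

102

For a proportion with margin E = 0.05 at 90% confidence, z = 1.645.
n = p̂(1−p̂)(z/E)² = 0.105 × 0.895 × (1.645/0.05)² = 101.72
Round up: n = 102.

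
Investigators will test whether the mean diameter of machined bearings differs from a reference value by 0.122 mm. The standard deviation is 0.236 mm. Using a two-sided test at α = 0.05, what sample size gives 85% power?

For a one-sample z-test, n = ((z_{α/2} + z_β)·σ/δ)².
z_{α/2} = 1.960 (two-sided α = 0.05); z_β = 1.036 (power 85% → β = 0.15).
n = (2.996 × 0.236 / 0.122)² = 33.59
Round up: n = 34.

34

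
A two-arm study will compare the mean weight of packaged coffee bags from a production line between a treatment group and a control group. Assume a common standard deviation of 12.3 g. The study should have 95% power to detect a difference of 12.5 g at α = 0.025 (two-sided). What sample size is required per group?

For two equal groups, n per group = 2·((z_{α/2} + z_β)·σ/δ)².
z_{α/2} = 2.241; z_β = 1.645 (power 95%).
n = 2 × (3.886 × 12.3 / 12.5)² = 2 × 14.62 = 29.24
Round up: n = 30 per group.

30 per group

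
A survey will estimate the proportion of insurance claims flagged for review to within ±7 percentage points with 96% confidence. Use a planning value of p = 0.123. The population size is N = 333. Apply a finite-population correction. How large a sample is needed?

n = 73

For a proportion with margin E = 0.07 at 96% confidence, z = 2.054.
n = p̂(1−p̂)(z/E)² = 0.123 × 0.877 × (2.054/0.07)² = 92.88 — call this n₀.
Finite-population correction with N = 333: n = n₀ / (1 + (n₀−1)/N) = 92.88 / 1.276 = 72.79
Round up: n = 73.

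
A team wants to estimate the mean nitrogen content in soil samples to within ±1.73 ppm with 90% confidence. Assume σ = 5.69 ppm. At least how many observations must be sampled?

For a mean, the margin of error is E = z·σ/√n, so n = (zσ/E)².
At 90% confidence, z = 1.645.
n = (1.645 × 5.69 / 1.73)² = 29.27
Round up: n = 30.

30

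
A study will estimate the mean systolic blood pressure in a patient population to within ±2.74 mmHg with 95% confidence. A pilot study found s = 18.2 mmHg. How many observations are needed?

For a mean, the margin of error is E = z·σ/√n, so n = (zσ/E)².
At 95% confidence, z = 1.960.
n = (1.960 × 18.2 / 2.74)² = 169.49
Round up: n = 170.

n = 170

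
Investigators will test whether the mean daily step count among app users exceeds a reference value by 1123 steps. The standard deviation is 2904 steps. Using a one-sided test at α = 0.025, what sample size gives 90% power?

n = 71

For a one-sample z-test, n = ((z_α + z_β)·σ/δ)².
z_α = 1.960 (one-sided α = 0.025); z_β = 1.282 (power 90% → β = 0.1).
n = (3.242 × 2904 / 1123)² = 70.28
Round up: n = 71.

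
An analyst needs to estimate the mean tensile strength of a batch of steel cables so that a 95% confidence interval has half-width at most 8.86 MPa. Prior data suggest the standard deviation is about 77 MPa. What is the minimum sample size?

For a mean, the margin of error is E = z·σ/√n, so n = (zσ/E)².
At 95% confidence, z = 1.960.
n = (1.960 × 77 / 8.86)² = 290.15
Round up: n = 291.

291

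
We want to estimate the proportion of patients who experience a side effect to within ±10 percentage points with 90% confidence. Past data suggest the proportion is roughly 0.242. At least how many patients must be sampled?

50

For a proportion with margin E = 0.1 at 90% confidence, z = 1.645.
n = p̂(1−p̂)(z/E)² = 0.242 × 0.758 × (1.645/0.1)² = 49.64
Round up: n = 50.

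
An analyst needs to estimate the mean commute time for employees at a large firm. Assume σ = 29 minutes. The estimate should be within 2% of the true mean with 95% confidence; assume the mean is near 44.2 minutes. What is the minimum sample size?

For a mean, the margin of error is E = z·σ/√n, so n = (zσ/E)².
At 95% confidence, z = 1.960.
E = 2% of 44.2 = 0.884 minutes.
n = (1.960 × 29 / 0.884)² = 4134.32
Round up: n = 4135.

4135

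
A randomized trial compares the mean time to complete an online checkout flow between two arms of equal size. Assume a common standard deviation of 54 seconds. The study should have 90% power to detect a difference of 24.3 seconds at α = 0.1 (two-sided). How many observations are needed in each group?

For two equal groups, n per group = 2·((z_{α/2} + z_β)·σ/δ)².
z_{α/2} = 1.645; z_β = 1.282 (power 90%).
n = 2 × (2.927 × 54 / 24.3)² = 2 × 42.31 = 84.62
Round up: n = 85 per group.

85 per group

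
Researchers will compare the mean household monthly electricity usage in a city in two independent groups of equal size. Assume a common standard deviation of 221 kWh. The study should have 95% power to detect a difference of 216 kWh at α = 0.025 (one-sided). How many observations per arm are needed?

For two equal groups, n per group = 2·((z_α + z_β)·σ/δ)².
z_α = 1.960; z_β = 1.645 (power 95%).
n = 2 × (3.605 × 221 / 216)² = 2 × 13.60 = 27.20
Round up: n = 28 per group.

28 per group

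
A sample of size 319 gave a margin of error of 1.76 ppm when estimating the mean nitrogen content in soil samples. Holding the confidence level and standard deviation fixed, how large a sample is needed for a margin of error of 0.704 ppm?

1994

Margin of error scales as 1/√n, so n₂ = n₁·(E₁/E₂)².
n₂ = 319 × (1.76/0.704)² = 319 × 6.25 = 1993.75
Round up: n₂ = 1994.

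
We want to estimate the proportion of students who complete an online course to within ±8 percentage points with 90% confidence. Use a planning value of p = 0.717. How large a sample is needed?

86

For a proportion with margin E = 0.08 at 90% confidence, z = 1.645.
n = p̂(1−p̂)(z/E)² = 0.717 × 0.283 × (1.645/0.08)² = 85.79
Round up: n = 86.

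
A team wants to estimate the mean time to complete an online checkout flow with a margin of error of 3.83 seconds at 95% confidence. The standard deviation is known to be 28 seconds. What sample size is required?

For a mean, the margin of error is E = z·σ/√n, so n = (zσ/E)².
At 95% confidence, z = 1.960.
n = (1.960 × 28 / 3.83)² = 205.32
Round up: n = 206.

206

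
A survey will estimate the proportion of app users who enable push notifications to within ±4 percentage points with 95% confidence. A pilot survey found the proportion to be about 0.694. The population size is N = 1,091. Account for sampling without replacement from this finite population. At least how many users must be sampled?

For a proportion with margin E = 0.04 at 95% confidence, z = 1.960.
n = p̂(1−p̂)(z/E)² = 0.694 × 0.306 × (1.960/0.04)² = 509.89 — call this n₀.
Finite-population correction with N = 1,091: n = n₀ / (1 + (n₀−1)/N) = 509.89 / 1.466 = 347.81
Round up: n = 348.

348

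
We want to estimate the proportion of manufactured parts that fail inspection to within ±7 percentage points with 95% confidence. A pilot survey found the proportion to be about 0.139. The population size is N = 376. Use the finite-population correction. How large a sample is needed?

For a proportion with margin E = 0.07 at 95% confidence, z = 1.960.
n = p̂(1−p̂)(z/E)² = 0.139 × 0.861 × (1.960/0.07)² = 93.83 — call this n₀.
Finite-population correction with N = 376: n = n₀ / (1 + (n₀−1)/N) = 93.83 / 1.247 = 75.24
Round up: n = 76.

n = 76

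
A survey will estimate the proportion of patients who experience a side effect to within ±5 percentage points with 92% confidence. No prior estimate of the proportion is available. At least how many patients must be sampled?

For a proportion with margin E = 0.05 at 92% confidence, z = 1.751.
With no prior estimate, use p = 0.5, which maximizes p(1−p) at 0.25.
n = 0.25 × (z/E)² = 0.25 × (1.751/0.05)² = 306.60
Round up: n = 307.

n = 307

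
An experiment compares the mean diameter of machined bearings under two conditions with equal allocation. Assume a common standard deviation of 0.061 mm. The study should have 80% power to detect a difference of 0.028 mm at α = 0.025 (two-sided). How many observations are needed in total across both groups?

182 total

For two equal groups, n per group = 2·((z_{α/2} + z_β)·σ/δ)².
z_{α/2} = 2.241; z_β = 0.842 (power 80%).
n = 2 × (3.083 × 0.061 / 0.028)² = 2 × 45.11 = 90.22
Round up: n = 91 per group.
Total across both groups: 2 × 91 = 182.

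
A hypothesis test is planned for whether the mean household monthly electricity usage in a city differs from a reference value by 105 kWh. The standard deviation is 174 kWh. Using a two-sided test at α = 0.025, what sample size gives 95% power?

For a one-sample z-test, n = ((z_{α/2} + z_β)·σ/δ)².
z_{α/2} = 2.241 (two-sided α = 0.025); z_β = 1.645 (power 95% → β = 0.05).
n = (3.886 × 174 / 105)² = 41.47
Round up: n = 42.

42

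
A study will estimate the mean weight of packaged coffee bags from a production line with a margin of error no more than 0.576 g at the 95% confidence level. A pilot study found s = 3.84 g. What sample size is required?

For a mean, the margin of error is E = z·σ/√n, so n = (zσ/E)².
At 95% confidence, z = 1.960.
n = (1.960 × 3.84 / 0.576)² = 170.74
Round up: n = 171.

171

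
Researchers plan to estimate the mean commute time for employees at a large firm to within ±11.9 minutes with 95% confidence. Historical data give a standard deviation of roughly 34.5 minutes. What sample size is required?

33

For a mean, the margin of error is E = z·σ/√n, so n = (zσ/E)².
At 95% confidence, z = 1.960.
n = (1.960 × 34.5 / 11.9)² = 32.29
Round up: n = 33.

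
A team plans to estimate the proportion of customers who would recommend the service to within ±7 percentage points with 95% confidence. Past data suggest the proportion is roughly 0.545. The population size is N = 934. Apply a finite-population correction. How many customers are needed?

For a proportion with margin E = 0.07 at 95% confidence, z = 1.960.
n = p̂(1−p̂)(z/E)² = 0.545 × 0.455 × (1.960/0.07)² = 194.41 — call this n₀.
Finite-population correction with N = 934: n = n₀ / (1 + (n₀−1)/N) = 194.41 / 1.207 = 161.07
Round up: n = 162.

n = 162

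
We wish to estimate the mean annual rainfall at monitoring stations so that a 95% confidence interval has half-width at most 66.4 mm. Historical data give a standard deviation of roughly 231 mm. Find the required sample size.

n = 47

For a mean, the margin of error is E = z·σ/√n, so n = (zσ/E)².
At 95% confidence, z = 1.960.
n = (1.960 × 231 / 66.4)² = 46.49
Round up: n = 47.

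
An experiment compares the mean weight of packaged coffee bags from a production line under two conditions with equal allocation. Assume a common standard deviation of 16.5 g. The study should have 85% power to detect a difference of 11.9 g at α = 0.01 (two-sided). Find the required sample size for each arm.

For two equal groups, n per group = 2·((z_{α/2} + z_β)·σ/δ)².
z_{α/2} = 2.576; z_β = 1.036 (power 85%).
n = 2 × (3.612 × 16.5 / 11.9)² = 2 × 25.08 = 50.16
Round up: n = 51 per group.

51 per group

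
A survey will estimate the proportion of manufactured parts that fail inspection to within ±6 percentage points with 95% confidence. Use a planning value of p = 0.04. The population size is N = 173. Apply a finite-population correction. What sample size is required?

34

For a proportion with margin E = 0.06 at 95% confidence, z = 1.960.
n = p̂(1−p̂)(z/E)² = 0.04 × 0.96 × (1.960/0.06)² = 40.98 — call this n₀.
Finite-population correction with N = 173: n = n₀ / (1 + (n₀−1)/N) = 40.98 / 1.231 = 33.29
Round up: n = 34.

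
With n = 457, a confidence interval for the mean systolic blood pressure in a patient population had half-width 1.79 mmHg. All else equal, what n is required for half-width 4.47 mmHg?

74

Margin of error scales as 1/√n, so n₂ = n₁·(E₁/E₂)².
n₂ = 457 × (1.79/4.47)² = 457 × 0.1604 = 73.30
Round up: n₂ = 74.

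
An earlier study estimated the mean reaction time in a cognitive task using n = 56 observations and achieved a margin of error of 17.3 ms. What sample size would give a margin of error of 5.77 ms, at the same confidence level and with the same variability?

Margin of error scales as 1/√n, so n₂ = n₁·(E₁/E₂)².
n₂ = 56 × (17.3/5.77)² = 56 × 8.99 = 503.44
Round up: n₂ = 504.

n = 504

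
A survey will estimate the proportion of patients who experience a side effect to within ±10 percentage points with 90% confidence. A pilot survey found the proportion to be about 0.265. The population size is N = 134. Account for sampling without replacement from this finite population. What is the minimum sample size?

For a proportion with margin E = 0.1 at 90% confidence, z = 1.645.
n = p̂(1−p̂)(z/E)² = 0.265 × 0.735 × (1.645/0.1)² = 52.71 — call this n₀.
Finite-population correction with N = 134: n = n₀ / (1 + (n₀−1)/N) = 52.71 / 1.386 = 38.03
Round up: n = 39.

39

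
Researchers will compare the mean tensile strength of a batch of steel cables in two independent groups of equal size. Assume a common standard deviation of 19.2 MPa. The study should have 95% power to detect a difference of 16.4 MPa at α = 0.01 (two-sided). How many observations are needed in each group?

For two equal groups, n per group = 2·((z_{α/2} + z_β)·σ/δ)².
z_{α/2} = 2.576; z_β = 1.645 (power 95%).
n = 2 × (4.221 × 19.2 / 16.4)² = 2 × 24.42 = 48.84
Round up: n = 49 per group.

49 per group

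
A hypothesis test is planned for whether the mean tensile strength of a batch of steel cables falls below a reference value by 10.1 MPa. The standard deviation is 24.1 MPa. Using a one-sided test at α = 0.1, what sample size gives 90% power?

38

For a one-sample z-test, n = ((z_α + z_β)·σ/δ)².
z_α = 1.282 (one-sided α = 0.1); z_β = 1.282 (power 90% → β = 0.1).
n = (2.564 × 24.1 / 10.1)² = 37.43
Round up: n = 38.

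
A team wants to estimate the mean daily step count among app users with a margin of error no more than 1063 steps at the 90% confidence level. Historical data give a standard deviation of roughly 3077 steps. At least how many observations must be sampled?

23

For a mean, the margin of error is E = z·σ/√n, so n = (zσ/E)².
At 90% confidence, z = 1.645.
n = (1.645 × 3077 / 1063)² = 22.67
Round up: n = 23.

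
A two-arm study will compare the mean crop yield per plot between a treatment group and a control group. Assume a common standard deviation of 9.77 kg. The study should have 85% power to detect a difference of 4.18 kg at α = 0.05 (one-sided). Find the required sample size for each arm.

For two equal groups, n per group = 2·((z_α + z_β)·σ/δ)².
z_α = 1.645; z_β = 1.036 (power 85%).
n = 2 × (2.681 × 9.77 / 4.18)² = 2 × 39.27 = 78.54
Round up: n = 79 per group.

79 per group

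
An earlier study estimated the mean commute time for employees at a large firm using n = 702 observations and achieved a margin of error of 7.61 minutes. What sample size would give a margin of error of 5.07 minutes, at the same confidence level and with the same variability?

n = 1582

Margin of error scales as 1/√n, so n₂ = n₁·(E₁/E₂)².
n₂ = 702 × (7.61/5.07)² = 702 × 2.253 = 1581.61
Round up: n₂ = 1582.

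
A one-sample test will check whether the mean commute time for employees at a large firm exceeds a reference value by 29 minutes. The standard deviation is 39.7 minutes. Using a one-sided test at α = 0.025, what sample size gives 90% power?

For a one-sample z-test, n = ((z_α + z_β)·σ/δ)².
z_α = 1.960 (one-sided α = 0.025); z_β = 1.282 (power 90% → β = 0.1).
n = (3.242 × 39.7 / 29)² = 19.70
Round up: n = 20.

20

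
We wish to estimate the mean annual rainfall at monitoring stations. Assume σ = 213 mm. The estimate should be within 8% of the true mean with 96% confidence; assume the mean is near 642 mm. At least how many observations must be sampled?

73

For a mean, the margin of error is E = z·σ/√n, so n = (zσ/E)².
At 96% confidence, z = 2.054.
E = 8% of 642 = 51.36 mm.
n = (2.054 × 213 / 51.36)² = 72.56
Round up: n = 73.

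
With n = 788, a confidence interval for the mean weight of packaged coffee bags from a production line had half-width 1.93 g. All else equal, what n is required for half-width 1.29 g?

n = 1764

Margin of error scales as 1/√n, so n₂ = n₁·(E₁/E₂)².
n₂ = 788 × (1.93/1.29)² = 788 × 2.238 = 1763.54
Round up: n₂ = 1764.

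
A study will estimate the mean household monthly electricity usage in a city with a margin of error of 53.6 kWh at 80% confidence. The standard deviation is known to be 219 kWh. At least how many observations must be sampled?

28

For a mean, the margin of error is E = z·σ/√n, so n = (zσ/E)².
At 80% confidence, z = 1.282.
n = (1.282 × 219 / 53.6)² = 27.44
Round up: n = 28.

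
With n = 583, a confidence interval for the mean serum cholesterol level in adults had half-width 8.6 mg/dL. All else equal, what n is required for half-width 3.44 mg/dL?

n = 3644

Margin of error scales as 1/√n, so n₂ = n₁·(E₁/E₂)².
n₂ = 583 × (8.6/3.44)² = 583 × 6.25 = 3643.75
Round up: n₂ = 3644.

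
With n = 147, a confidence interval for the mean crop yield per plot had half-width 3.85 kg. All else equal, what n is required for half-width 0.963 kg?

2350

Margin of error scales as 1/√n, so n₂ = n₁·(E₁/E₂)².
n₂ = 147 × (3.85/0.963)² = 147 × 15.98 = 2349.06
Round up: n₂ = 2350.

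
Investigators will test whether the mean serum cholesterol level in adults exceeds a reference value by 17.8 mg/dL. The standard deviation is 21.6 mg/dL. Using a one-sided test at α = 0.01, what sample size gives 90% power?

For a one-sample z-test, n = ((z_α + z_β)·σ/δ)².
z_α = 2.326 (one-sided α = 0.01); z_β = 1.282 (power 90% → β = 0.1).
n = (3.608 × 21.6 / 17.8)² = 19.17
Round up: n = 20.

n = 20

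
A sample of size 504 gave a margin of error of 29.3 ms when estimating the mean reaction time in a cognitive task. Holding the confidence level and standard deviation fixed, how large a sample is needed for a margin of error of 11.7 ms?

n = 3161

Margin of error scales as 1/√n, so n₂ = n₁·(E₁/E₂)².
n₂ = 504 × (29.3/11.7)² = 504 × 6.271 = 3160.58
Round up: n₂ = 3161.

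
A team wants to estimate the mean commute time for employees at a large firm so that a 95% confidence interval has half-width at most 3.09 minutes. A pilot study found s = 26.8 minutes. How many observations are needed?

n = 289

For a mean, the margin of error is E = z·σ/√n, so n = (zσ/E)².
At 95% confidence, z = 1.960.
n = (1.960 × 26.8 / 3.09)² = 288.98
Round up: n = 289.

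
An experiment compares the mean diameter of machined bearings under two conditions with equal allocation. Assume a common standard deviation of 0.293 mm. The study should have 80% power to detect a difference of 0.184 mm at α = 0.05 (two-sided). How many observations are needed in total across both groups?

80 total

For two equal groups, n per group = 2·((z_{α/2} + z_β)·σ/δ)².
z_{α/2} = 1.960; z_β = 0.842 (power 80%).
n = 2 × (2.802 × 0.293 / 0.184)² = 2 × 19.91 = 39.82
Round up: n = 40 per group.
Total across both groups: 2 × 40 = 80.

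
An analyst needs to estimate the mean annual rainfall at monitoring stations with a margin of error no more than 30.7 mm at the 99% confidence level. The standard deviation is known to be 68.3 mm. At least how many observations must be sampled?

33

For a mean, the margin of error is E = z·σ/√n, so n = (zσ/E)².
At 99% confidence, z = 2.576.
n = (2.576 × 68.3 / 30.7)² = 32.84
Round up: n = 33.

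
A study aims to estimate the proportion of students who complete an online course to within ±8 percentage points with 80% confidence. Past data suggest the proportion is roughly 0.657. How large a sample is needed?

58

For a proportion with margin E = 0.08 at 80% confidence, z = 1.282.
n = p̂(1−p̂)(z/E)² = 0.657 × 0.343 × (1.282/0.08)² = 57.87
Round up: n = 58.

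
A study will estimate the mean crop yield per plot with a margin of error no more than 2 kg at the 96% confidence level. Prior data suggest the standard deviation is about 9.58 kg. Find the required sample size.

97

For a mean, the margin of error is E = z·σ/√n, so n = (zσ/E)².
At 96% confidence, z = 2.054.
n = (2.054 × 9.58 / 2)² = 96.80
Round up: n = 97.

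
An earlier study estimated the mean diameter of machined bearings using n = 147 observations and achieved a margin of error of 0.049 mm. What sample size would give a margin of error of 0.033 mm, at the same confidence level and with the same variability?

n = 325

Margin of error scales as 1/√n, so n₂ = n₁·(E₁/E₂)².
n₂ = 147 × (0.049/0.033)² = 147 × 2.205 = 324.13
Round up: n₂ = 325.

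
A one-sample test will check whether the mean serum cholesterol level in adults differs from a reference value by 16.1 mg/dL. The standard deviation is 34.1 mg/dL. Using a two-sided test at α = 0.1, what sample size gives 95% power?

For a one-sample z-test, n = ((z_{α/2} + z_β)·σ/δ)².
z_{α/2} = 1.645 (two-sided α = 0.1); z_β = 1.645 (power 95% → β = 0.05).
n = (3.290 × 34.1 / 16.1)² = 48.56
Round up: n = 49.

n = 49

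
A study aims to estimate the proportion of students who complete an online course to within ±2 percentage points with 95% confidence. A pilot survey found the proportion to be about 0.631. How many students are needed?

2237

For a proportion with margin E = 0.02 at 95% confidence, z = 1.960.
n = p̂(1−p̂)(z/E)² = 0.631 × 0.369 × (1.960/0.02)² = 2236.19
Round up: n = 2237.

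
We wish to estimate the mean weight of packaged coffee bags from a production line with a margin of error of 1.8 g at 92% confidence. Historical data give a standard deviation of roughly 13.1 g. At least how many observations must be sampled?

For a mean, the margin of error is E = z·σ/√n, so n = (zσ/E)².
At 92% confidence, z = 1.751.
n = (1.751 × 13.1 / 1.8)² = 162.39
Round up: n = 163.

163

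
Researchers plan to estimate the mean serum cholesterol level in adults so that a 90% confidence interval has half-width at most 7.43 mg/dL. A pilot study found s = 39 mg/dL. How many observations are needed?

n = 75

For a mean, the margin of error is E = z·σ/√n, so n = (zσ/E)².
At 90% confidence, z = 1.645.
n = (1.645 × 39 / 7.43)² = 74.56
Round up: n = 75.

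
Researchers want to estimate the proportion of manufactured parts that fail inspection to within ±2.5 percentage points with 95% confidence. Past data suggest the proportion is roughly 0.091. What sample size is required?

509

For a proportion with margin E = 0.025 at 95% confidence, z = 1.960.
n = p̂(1−p̂)(z/E)² = 0.091 × 0.909 × (1.960/0.025)² = 508.44
Round up: n = 509.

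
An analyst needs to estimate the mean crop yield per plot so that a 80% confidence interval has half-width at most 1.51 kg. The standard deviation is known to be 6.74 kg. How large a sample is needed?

33

For a mean, the margin of error is E = z·σ/√n, so n = (zσ/E)².
At 80% confidence, z = 1.282.
n = (1.282 × 6.74 / 1.51)² = 32.74
Round up: n = 33.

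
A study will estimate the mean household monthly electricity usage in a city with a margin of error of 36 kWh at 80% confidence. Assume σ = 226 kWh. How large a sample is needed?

n = 65

For a mean, the margin of error is E = z·σ/√n, so n = (zσ/E)².
At 80% confidence, z = 1.282.
n = (1.282 × 226 / 36)² = 64.77
Round up: n = 65.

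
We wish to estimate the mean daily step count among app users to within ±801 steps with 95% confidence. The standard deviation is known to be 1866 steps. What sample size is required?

21

For a mean, the margin of error is E = z·σ/√n, so n = (zσ/E)².
At 95% confidence, z = 1.960.
n = (1.960 × 1866 / 801)² = 20.85
Round up: n = 21.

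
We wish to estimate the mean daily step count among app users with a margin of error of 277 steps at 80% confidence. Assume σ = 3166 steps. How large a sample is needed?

For a mean, the margin of error is E = z·σ/√n, so n = (zσ/E)².
At 80% confidence, z = 1.282.
n = (1.282 × 3166 / 277)² = 214.70
Round up: n = 215.

215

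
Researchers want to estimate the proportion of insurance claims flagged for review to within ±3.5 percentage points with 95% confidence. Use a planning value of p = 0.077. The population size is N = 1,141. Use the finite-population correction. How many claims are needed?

For a proportion with margin E = 0.035 at 95% confidence, z = 1.960.
n = p̂(1−p̂)(z/E)² = 0.077 × 0.923 × (1.960/0.035)² = 222.88 — call this n₀.
Finite-population correction with N = 1,141: n = n₀ / (1 + (n₀−1)/N) = 222.88 / 1.194 = 186.67
Round up: n = 187.

187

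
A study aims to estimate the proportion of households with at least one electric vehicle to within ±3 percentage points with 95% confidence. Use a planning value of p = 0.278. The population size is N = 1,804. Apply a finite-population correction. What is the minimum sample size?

582

For a proportion with margin E = 0.03 at 95% confidence, z = 1.960.
n = p̂(1−p̂)(z/E)² = 0.278 × 0.722 × (1.960/0.03)² = 856.75 — call this n₀.
Finite-population correction with N = 1,804: n = n₀ / (1 + (n₀−1)/N) = 856.75 / 1.474 = 581.24
Round up: n = 582.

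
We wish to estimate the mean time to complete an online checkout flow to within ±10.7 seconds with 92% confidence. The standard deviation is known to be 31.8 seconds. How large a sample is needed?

n = 28

For a mean, the margin of error is E = z·σ/√n, so n = (zσ/E)².
At 92% confidence, z = 1.751.
n = (1.751 × 31.8 / 10.7)² = 27.08
Round up: n = 28.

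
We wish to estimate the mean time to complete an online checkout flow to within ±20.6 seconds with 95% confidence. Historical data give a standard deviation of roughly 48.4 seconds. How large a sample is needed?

For a mean, the margin of error is E = z·σ/√n, so n = (zσ/E)².
At 95% confidence, z = 1.960.
n = (1.960 × 48.4 / 20.6)² = 21.21
Round up: n = 22.

22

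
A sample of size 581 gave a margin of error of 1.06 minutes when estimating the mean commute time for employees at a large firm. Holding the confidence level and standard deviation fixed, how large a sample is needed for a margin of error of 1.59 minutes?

259

Margin of error scales as 1/√n, so n₂ = n₁·(E₁/E₂)².
n₂ = 581 × (1.06/1.59)² = 581 × 0.4444 = 258.20
Round up: n₂ = 259.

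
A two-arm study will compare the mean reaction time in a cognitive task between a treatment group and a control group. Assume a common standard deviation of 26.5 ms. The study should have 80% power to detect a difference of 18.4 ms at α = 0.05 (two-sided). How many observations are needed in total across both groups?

For two equal groups, n per group = 2·((z_{α/2} + z_β)·σ/δ)².
z_{α/2} = 1.960; z_β = 0.842 (power 80%).
n = 2 × (2.802 × 26.5 / 18.4)² = 2 × 16.29 = 32.58
Round up: n = 33 per group.
Total across both groups: 2 × 33 = 66.

66 total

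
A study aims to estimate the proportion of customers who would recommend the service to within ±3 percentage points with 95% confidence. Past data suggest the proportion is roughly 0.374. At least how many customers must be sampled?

For a proportion with margin E = 0.03 at 95% confidence, z = 1.960.
n = p̂(1−p̂)(z/E)² = 0.374 × 0.626 × (1.960/0.03)² = 999.35
Round up: n = 1000.

1000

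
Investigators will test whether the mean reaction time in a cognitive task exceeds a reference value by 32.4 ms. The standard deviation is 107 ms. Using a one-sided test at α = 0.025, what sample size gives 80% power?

For a one-sample z-test, n = ((z_α + z_β)·σ/δ)².
z_α = 1.960 (one-sided α = 0.025); z_β = 0.842 (power 80% → β = 0.2).
n = (2.802 × 107 / 32.4)² = 85.63
Round up: n = 86.

86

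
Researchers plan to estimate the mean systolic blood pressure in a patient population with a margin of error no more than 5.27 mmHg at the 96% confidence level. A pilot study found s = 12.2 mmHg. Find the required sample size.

n = 23

For a mean, the margin of error is E = z·σ/√n, so n = (zσ/E)².
At 96% confidence, z = 2.054.
n = (2.054 × 12.2 / 5.27)² = 22.61
Round up: n = 23.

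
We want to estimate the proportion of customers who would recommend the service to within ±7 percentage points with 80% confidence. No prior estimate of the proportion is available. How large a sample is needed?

84

For a proportion with margin E = 0.07 at 80% confidence, z = 1.282.
With no prior estimate, use p = 0.5, which maximizes p(1−p) at 0.25.
n = 0.25 × (z/E)² = 0.25 × (1.282/0.07)² = 83.85
Round up: n = 84.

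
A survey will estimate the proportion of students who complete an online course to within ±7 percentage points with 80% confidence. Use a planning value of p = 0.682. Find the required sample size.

For a proportion with margin E = 0.07 at 80% confidence, z = 1.282.
n = p̂(1−p̂)(z/E)² = 0.682 × 0.318 × (1.282/0.07)² = 72.74
Round up: n = 73.

73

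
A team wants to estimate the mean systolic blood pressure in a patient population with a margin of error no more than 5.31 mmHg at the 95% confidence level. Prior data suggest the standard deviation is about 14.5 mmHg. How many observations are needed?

29

For a mean, the margin of error is E = z·σ/√n, so n = (zσ/E)².
At 95% confidence, z = 1.960.
n = (1.960 × 14.5 / 5.31)² = 28.65
Round up: n = 29.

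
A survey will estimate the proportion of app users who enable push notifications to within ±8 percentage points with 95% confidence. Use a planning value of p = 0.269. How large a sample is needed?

119

For a proportion with margin E = 0.08 at 95% confidence, z = 1.960.
n = p̂(1−p̂)(z/E)² = 0.269 × 0.731 × (1.960/0.08)² = 118.03
Round up: n = 119.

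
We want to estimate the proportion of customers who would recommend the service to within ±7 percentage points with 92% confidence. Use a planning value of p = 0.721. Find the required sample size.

126

For a proportion with margin E = 0.07 at 92% confidence, z = 1.751.
n = p̂(1−p̂)(z/E)² = 0.721 × 0.279 × (1.751/0.07)² = 125.87
Round up: n = 126.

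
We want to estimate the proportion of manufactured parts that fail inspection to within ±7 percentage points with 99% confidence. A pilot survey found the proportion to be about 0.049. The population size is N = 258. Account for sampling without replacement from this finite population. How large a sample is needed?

For a proportion with margin E = 0.07 at 99% confidence, z = 2.576.
n = p̂(1−p̂)(z/E)² = 0.049 × 0.951 × (2.576/0.07)² = 63.11 — call this n₀.
Finite-population correction with N = 258: n = n₀ / (1 + (n₀−1)/N) = 63.11 / 1.241 = 50.85
Round up: n = 51.

51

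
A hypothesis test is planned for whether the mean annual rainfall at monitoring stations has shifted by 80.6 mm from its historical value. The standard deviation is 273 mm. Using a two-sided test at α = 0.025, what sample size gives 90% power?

143

For a one-sample z-test, n = ((z_{α/2} + z_β)·σ/δ)².
z_{α/2} = 2.241 (two-sided α = 0.025); z_β = 1.282 (power 90% → β = 0.1).
n = (3.523 × 273 / 80.6)² = 142.39
Round up: n = 143.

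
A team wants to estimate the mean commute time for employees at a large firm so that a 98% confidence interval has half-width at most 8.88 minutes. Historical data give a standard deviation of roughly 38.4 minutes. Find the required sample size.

102

For a mean, the margin of error is E = z·σ/√n, so n = (zσ/E)².
At 98% confidence, z = 2.326.
n = (2.326 × 38.4 / 8.88)² = 101.17
Round up: n = 102.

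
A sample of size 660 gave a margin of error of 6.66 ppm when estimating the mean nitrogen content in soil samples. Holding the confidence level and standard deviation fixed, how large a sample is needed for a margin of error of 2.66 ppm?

n = 4138

Margin of error scales as 1/√n, so n₂ = n₁·(E₁/E₂)².
n₂ = 660 × (6.66/2.66)² = 660 × 6.269 = 4137.54
Round up: n₂ = 4138.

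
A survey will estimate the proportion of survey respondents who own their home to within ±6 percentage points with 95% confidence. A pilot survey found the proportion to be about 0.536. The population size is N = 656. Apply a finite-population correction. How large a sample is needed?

190

For a proportion with margin E = 0.06 at 95% confidence, z = 1.960.
n = p̂(1−p̂)(z/E)² = 0.536 × 0.464 × (1.960/0.06)² = 265.39 — call this n₀.
Finite-population correction with N = 656: n = n₀ / (1 + (n₀−1)/N) = 265.39 / 1.403 = 189.16
Round up: n = 190.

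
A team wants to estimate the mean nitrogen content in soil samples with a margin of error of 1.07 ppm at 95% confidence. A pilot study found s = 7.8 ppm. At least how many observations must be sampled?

205

For a mean, the margin of error is E = z·σ/√n, so n = (zσ/E)².
At 95% confidence, z = 1.960.
n = (1.960 × 7.8 / 1.07)² = 204.14
Round up: n = 205.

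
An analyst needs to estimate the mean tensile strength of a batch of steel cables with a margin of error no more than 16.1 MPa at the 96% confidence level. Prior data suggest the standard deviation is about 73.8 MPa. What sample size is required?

89

For a mean, the margin of error is E = z·σ/√n, so n = (zσ/E)².
At 96% confidence, z = 2.054.
n = (2.054 × 73.8 / 16.1)² = 88.65
Round up: n = 89.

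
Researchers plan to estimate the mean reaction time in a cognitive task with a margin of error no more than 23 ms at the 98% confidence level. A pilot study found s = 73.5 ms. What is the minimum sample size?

For a mean, the margin of error is E = z·σ/√n, so n = (zσ/E)².
At 98% confidence, z = 2.326.
n = (2.326 × 73.5 / 23)² = 55.25
Round up: n = 56.

n = 56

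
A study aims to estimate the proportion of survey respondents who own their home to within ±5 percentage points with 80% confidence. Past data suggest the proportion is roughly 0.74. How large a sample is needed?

For a proportion with margin E = 0.05 at 80% confidence, z = 1.282.
n = p̂(1−p̂)(z/E)² = 0.74 × 0.26 × (1.282/0.05)² = 126.49
Round up: n = 127.

127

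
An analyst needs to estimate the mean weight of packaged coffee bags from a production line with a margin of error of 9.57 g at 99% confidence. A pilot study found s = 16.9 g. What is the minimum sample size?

For a mean, the margin of error is E = z·σ/√n, so n = (zσ/E)².
At 99% confidence, z = 2.576.
n = (2.576 × 16.9 / 9.57)² = 20.69
Round up: n = 21.

n = 21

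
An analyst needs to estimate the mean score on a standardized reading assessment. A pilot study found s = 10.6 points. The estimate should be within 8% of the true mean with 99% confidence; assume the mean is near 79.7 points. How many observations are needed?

19

For a mean, the margin of error is E = z·σ/√n, so n = (zσ/E)².
At 99% confidence, z = 2.576.
E = 8% of 79.7 = 6.376 points.
n = (2.576 × 10.6 / 6.376)² = 18.34
Round up: n = 19.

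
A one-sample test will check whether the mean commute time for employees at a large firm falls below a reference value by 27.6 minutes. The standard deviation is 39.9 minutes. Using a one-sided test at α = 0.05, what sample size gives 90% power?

For a one-sample z-test, n = ((z_α + z_β)·σ/δ)².
z_α = 1.645 (one-sided α = 0.05); z_β = 1.282 (power 90% → β = 0.1).
n = (2.927 × 39.9 / 27.6)² = 17.90
Round up: n = 18.

18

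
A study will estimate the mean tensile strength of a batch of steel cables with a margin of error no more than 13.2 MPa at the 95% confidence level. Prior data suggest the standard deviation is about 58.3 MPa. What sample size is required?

n = 75

For a mean, the margin of error is E = z·σ/√n, so n = (zσ/E)².
At 95% confidence, z = 1.960.
n = (1.960 × 58.3 / 13.2)² = 74.94
Round up: n = 75.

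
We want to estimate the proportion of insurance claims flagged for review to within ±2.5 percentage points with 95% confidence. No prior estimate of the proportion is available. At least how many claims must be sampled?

1537

For a proportion with margin E = 0.025 at 95% confidence, z = 1.960.
With no prior estimate, use p = 0.5, which maximizes p(1−p) at 0.25.
n = 0.25 × (z/E)² = 0.25 × (1.960/0.025)² = 1536.64
Round up: n = 1537.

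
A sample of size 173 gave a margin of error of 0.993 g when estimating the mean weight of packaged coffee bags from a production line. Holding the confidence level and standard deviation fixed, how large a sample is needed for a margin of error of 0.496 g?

694

Margin of error scales as 1/√n, so n₂ = n₁·(E₁/E₂)².
n₂ = 173 × (0.993/0.496)² = 173 × 4.008 = 693.38
Round up: n₂ = 694.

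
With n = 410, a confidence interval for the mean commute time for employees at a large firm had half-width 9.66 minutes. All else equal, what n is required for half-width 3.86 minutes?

2568

Margin of error scales as 1/√n, so n₂ = n₁·(E₁/E₂)².
n₂ = 410 × (9.66/3.86)² = 410 × 6.263 = 2567.83
Round up: n₂ = 2568.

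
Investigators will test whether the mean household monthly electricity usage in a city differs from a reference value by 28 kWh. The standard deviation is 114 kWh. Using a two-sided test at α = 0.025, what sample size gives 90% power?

206

For a one-sample z-test, n = ((z_{α/2} + z_β)·σ/δ)².
z_{α/2} = 2.241 (two-sided α = 0.025); z_β = 1.282 (power 90% → β = 0.1).
n = (3.523 × 114 / 28)² = 205.74
Round up: n = 206.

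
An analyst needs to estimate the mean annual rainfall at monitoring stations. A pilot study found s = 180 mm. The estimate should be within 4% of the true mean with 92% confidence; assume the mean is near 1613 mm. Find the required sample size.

For a mean, the margin of error is E = z·σ/√n, so n = (zσ/E)².
At 92% confidence, z = 1.751.
E = 4% of 1613 = 64.52 mm.
n = (1.751 × 180 / 64.52)² = 23.86
Round up: n = 24.

24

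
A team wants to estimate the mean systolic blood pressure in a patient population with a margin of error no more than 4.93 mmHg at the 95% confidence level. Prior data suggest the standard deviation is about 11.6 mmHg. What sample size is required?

22

For a mean, the margin of error is E = z·σ/√n, so n = (zσ/E)².
At 95% confidence, z = 1.960.
n = (1.960 × 11.6 / 4.93)² = 21.27
Round up: n = 22.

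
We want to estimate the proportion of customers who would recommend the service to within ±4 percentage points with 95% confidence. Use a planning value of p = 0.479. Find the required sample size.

For a proportion with margin E = 0.04 at 95% confidence, z = 1.960.
n = p̂(1−p̂)(z/E)² = 0.479 × 0.521 × (1.960/0.04)² = 599.19
Round up: n = 600.

600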